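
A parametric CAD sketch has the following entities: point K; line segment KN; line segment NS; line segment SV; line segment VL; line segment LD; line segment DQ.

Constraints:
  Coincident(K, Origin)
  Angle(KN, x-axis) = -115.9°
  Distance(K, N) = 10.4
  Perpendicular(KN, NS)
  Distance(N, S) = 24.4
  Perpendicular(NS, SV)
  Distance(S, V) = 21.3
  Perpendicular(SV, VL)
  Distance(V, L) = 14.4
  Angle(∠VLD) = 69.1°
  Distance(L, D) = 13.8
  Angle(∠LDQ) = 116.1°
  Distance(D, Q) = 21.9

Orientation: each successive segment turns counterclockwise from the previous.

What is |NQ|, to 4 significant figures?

37.29

∠VLD = 69.1° gives LD at -95.00° from the x-axis; with |LD| = 13.8, D = (12.55, -8.310). ∠LDQ = 116.1° gives DQ at -31.10° from the x-axis; with |DQ| = 21.9, Q = (31.31, -19.62). Then |NQ| = |Q − N| = 37.29.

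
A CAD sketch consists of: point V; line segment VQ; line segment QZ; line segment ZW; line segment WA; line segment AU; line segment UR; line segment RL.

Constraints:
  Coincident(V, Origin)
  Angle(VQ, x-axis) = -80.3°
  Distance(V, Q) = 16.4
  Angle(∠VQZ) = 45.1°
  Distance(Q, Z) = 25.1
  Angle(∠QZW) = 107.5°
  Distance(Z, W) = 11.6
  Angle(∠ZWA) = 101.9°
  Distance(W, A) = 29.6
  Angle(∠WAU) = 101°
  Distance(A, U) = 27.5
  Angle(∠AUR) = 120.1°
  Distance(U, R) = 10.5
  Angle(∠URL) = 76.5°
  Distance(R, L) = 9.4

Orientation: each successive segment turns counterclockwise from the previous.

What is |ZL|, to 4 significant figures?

28.73

V is at the origin; VQ runs at -80.3° with length 16.4, so Q = (2.763, -16.17). ∠VQZ = 45.1° gives QZ at 54.60° from the x-axis; with |QZ| = 25.1, Z = (17.30, 4.294). ∠QZW = 107.5° gives ZW at 127.1° from the x-axis; with |ZW| = 11.6, W = (10.31, 13.55). ∠ZWA = 101.9° gives WA at -154.8° from the x-axis; with |WA| = 29.6, A = (-16.48, 0.9431). ∠WAU = 101.0° gives AU at -75.80° from the x-axis; with |AU| = 27.5, U = (-9.731, -25.72). ∠AUR = 120.1° gives UR at -15.90° from the x-axis; with |UR| = 10.5, R = (0.3673, -28.59). ∠URL = 76.5° gives RL at 87.60° from the x-axis; with |RL| = 9.4, L = (0.7610, -19.20). Then |ZL| = |L − Z| = 28.73.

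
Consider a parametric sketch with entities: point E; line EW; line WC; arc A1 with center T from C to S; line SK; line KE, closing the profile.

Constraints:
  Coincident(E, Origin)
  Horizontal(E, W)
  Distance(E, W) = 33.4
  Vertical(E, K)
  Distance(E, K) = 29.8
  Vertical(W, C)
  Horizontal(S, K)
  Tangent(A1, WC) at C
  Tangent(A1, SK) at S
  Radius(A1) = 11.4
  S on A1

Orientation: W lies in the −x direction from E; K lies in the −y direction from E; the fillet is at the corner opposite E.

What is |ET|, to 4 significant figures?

28.68

E and K share the same x with |EK| = 29.8 and K on the −y side, so K = (0.000, -29.80). The virtual corner opposite E is at (-33.40, -29.80). Since A1 is tangent to WC there, TC ⟂ WC and since A1 is tangent to SK there, TS ⟂ SK, with radius 11.4, so the center T sits 11.4 in from both sides at T = (-22.00, -18.40). Then |ET| = |T − E| = 28.68.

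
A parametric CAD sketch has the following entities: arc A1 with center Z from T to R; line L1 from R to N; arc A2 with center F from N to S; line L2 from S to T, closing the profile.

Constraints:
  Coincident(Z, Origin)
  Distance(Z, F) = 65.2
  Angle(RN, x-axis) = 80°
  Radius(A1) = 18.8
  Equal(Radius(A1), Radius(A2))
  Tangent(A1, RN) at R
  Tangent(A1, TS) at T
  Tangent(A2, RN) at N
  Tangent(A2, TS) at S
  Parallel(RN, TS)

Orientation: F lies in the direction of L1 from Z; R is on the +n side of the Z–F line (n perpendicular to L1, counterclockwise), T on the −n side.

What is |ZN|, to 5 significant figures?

67.856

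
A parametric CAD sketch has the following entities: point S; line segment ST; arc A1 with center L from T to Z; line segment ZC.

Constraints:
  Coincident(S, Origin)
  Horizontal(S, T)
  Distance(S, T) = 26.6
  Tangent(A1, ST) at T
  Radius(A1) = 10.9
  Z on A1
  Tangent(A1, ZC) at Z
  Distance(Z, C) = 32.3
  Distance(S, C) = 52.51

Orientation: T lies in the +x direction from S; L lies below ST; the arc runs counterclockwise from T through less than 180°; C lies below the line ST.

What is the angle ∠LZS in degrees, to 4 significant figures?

118.9°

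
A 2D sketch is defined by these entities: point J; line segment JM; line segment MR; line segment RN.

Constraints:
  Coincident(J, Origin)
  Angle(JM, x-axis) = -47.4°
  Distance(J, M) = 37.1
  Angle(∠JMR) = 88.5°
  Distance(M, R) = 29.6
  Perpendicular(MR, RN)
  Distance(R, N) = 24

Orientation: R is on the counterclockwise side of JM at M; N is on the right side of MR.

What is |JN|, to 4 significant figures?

67.46

J is at the origin; JM runs at -47.4° with length 37.1, so M = 37.1·(cos -47.4°, sin -47.4°) = (25.11, -27.31). ∠JMR = 88.5°, so MR runs at -47.4° + (180° − 88.5°) = 44.10° from the x-axis; with |MR| = 29.6, R = M + 29.6·(cos 44.10°, sin 44.10°) = (46.37, -6.710). MR ⟂ RN; with |RN| = 24.0 on the right of MR, N = R + 24.0·(0.6959, -0.7181) = (63.07, -23.95). Then |JN| = |N − J| = 67.46.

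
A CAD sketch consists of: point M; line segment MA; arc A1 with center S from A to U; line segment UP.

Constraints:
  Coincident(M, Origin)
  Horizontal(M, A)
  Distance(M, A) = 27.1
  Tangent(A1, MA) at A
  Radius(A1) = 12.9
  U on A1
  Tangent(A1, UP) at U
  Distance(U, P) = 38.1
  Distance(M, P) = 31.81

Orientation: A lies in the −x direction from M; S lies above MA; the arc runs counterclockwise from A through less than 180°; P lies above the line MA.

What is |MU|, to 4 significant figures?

18.42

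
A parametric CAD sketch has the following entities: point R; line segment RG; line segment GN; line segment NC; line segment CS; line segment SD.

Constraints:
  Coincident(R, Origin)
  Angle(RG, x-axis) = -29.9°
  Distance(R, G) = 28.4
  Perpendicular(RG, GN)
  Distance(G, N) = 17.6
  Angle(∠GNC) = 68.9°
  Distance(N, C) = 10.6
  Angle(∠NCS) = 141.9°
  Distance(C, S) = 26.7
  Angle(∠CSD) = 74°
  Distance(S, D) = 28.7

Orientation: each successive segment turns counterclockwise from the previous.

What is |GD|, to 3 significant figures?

17.0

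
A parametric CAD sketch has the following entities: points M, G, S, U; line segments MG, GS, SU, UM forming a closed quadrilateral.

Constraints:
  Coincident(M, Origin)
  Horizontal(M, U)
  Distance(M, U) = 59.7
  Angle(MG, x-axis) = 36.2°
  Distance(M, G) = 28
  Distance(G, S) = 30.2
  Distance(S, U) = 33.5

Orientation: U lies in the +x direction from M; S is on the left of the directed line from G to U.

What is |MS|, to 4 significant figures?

58.12

Checks: |GS| = 30.20 ✓; |SU| = 33.50 ✓.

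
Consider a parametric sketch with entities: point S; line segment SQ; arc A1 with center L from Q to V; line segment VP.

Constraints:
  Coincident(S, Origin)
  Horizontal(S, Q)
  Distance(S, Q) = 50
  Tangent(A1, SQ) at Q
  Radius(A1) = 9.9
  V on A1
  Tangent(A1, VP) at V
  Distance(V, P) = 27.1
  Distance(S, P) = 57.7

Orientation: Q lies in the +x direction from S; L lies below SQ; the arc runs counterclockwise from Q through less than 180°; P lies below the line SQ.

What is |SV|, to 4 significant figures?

41.67

Checks: |LV| = 9.900 ✓; ∠(LV, VP) = 90.00° ✓; |VP| = 27.10 ✓; |SP| = 57.70 ✓.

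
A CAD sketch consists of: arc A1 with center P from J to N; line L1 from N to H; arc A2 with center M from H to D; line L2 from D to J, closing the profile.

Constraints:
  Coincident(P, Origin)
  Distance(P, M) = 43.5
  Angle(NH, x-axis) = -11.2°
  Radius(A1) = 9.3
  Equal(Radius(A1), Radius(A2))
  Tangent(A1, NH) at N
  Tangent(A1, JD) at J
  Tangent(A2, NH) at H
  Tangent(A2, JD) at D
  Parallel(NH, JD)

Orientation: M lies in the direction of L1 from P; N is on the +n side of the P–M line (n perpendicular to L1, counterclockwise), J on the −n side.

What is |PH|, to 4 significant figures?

44.48

The slot axis is L1's direction at -11.2°, so u = (cos -11.2°, sin -11.2°) = (0.9810, -0.1942) and n = (−sin -11.2°, cos -11.2°) = (0.1942, 0.9810). P is at the origin and M lies 43.5 along u from P, so M = 43.5·u = (42.67, -8.449). Tangency of A1 to both parallel lines with radius 9.3 puts N and J at P ± 9.3·n: N = (1.806, 9.123), J = (-1.806, -9.123). Equal radii place H and D the same way about M: H = M + 9.3·n = (44.48, 0.6737), D = M − 9.3·n = (40.87, -17.57). Then |PH| = |H − P| = 44.48.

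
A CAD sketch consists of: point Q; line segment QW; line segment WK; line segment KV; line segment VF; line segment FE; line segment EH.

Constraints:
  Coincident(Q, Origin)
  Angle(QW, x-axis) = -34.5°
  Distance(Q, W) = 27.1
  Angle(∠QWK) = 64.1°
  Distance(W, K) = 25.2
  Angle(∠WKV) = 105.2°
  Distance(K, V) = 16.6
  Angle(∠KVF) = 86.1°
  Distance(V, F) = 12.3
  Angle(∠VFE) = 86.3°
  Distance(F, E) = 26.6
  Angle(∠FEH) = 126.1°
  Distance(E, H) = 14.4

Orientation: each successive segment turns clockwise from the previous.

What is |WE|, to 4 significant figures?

16.07

Q is at the origin; QW runs at -34.5° with length 27.1, so W = (22.33, -15.35). ∠QWK = 64.1° gives WK at -150.4° from the x-axis; with |WK| = 25.2, K = (0.4225, -27.80). ∠WKV = 105.2° gives KV at 134.8° from the x-axis; with |KV| = 16.6, V = (-11.27, -16.02). ∠KVF = 86.1° gives VF at 40.90° from the x-axis; with |VF| = 12.3, F = (-1.977, -7.965). ∠VFE = 86.3° gives FE at -52.80° from the x-axis; with |FE| = 26.6, E = (14.10, -29.15). Then |WE| = |E − W| = 16.07.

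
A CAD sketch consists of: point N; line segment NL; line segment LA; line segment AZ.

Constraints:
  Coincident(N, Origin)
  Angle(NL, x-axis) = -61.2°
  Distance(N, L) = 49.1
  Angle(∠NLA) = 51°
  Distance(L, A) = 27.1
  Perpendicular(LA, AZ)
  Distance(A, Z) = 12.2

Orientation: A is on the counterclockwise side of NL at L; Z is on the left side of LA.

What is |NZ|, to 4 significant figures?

26.23

N is at the origin; NL runs at -61.2° with length 49.1, so L = 49.1·(cos -61.2°, sin -61.2°) = (23.65, -43.03). ∠NLA = 51.0°, so LA runs at -61.2° + (180° − 51.0°) = 67.80° from the x-axis; with |LA| = 27.1, A = L + 27.1·(cos 67.80°, sin 67.80°) = (33.89, -17.94). LA ⟂ AZ; with |AZ| = 12.2 on the left of LA, Z = A + 12.2·(-0.9259, 0.3778) = (22.60, -13.33). Then |NZ| = |Z − N| = 26.23.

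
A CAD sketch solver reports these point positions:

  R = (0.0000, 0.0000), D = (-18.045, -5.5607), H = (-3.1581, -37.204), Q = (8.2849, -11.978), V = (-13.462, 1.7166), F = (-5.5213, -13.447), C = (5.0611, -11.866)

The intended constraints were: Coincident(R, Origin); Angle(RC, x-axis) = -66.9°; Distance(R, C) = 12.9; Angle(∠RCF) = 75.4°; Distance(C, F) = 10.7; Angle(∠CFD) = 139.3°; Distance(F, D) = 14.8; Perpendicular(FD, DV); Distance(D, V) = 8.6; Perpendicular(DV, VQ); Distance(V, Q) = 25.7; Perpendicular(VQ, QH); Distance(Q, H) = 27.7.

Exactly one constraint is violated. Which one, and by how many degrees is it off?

Perpendicular(VQ, QH) — off by 7.80°.

R = (0.00, 0.00) ✓; RC at -66.90° ✓; |RC| = 12.90 ✓; ∠RCF = 75.40° ✓; |CF| = 10.70 ✓; ∠CFD = 139.3° ✓; |FD| = 14.80 ✓; ∠(FD, DV) = 90.00° ✓; |DV| = 8.600 ✓; ∠(DV, VQ) = 90.00° ✓; |VQ| = 25.70 ✓; ∠(VQ, QH) = 82.20° ✗; |QH| = 27.70 ✓.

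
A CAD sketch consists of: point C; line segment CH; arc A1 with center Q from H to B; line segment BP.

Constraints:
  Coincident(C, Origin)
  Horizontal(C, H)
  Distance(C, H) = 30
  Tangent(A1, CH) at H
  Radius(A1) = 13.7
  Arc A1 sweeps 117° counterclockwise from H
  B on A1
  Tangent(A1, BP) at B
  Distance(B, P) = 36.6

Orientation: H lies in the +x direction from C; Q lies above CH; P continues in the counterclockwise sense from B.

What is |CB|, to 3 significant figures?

46.7

C is at the origin; CH is horizontal with |CH| = 30.0 and H on the +x side, so H = (30.0, 0.00). The tangent condition forces QH to be normal to CH, so Q = H + (0, 13.7) = (30.0, 13.7). On A1, H sits at bearing -90° from Q; a 117° counterclockwise sweep puts B at bearing 27°, so B = Q + 13.7·(cos 27°, sin 27°) = (42.2, 19.9). Then |CB| = |B − C| = 46.7.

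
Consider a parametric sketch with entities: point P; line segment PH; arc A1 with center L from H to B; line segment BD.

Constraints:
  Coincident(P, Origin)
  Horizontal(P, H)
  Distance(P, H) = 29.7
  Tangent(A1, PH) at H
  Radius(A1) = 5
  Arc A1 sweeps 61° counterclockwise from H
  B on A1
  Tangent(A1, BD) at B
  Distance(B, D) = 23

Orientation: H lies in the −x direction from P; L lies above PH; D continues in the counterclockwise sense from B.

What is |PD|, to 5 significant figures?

26.756

On A1, H sits at bearing -90° from L; a 61° counterclockwise sweep puts B at bearing -29°, so B = L + 5.0·(cos -29°, sin -29°) = (-25.327, 2.5760). Tangency of A1 to BD means the radius LB is perpendicular to BD, so BD runs along (−sin -29°, cos -29°); with |BD| = 23.0, D = (-14.176, 22.692). Then |PD| = |D − P| = 26.756.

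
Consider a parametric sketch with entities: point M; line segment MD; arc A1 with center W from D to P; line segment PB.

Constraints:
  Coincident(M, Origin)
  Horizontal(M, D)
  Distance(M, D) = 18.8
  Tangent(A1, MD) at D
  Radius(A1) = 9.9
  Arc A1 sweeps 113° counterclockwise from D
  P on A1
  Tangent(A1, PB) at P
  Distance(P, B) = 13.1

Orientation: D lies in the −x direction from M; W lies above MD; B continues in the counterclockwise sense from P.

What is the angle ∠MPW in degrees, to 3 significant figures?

102°

M is at the origin; M and D share the same y with |MD| = 18.8 and D on the −x side, so D = (-18.8, 0.00). A1 meets MD tangentially, so WD is at right angles to MD, so W = D + (0, 9.9) = (-18.8, 9.90). On A1, D sits at bearing -90° from W; a 113° counterclockwise sweep puts P at bearing 23°, so P = W + 9.9·(cos 23°, sin 23°) = (-9.69, 13.8). Then cos ∠MPW = PM·PW / (|PM||PW|), giving 102°.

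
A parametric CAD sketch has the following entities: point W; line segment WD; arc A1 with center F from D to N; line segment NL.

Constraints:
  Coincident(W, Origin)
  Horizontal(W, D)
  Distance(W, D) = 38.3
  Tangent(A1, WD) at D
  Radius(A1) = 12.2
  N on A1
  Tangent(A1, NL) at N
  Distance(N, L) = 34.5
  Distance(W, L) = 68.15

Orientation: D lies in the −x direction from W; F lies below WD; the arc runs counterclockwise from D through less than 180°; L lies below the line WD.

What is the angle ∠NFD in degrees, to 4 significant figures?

92.09°

Checks: |FN| = 12.20 ✓; ∠(FN, NL) = 90.00° ✓; |NL| = 34.50 ✓; |WL| = 68.15 ✓.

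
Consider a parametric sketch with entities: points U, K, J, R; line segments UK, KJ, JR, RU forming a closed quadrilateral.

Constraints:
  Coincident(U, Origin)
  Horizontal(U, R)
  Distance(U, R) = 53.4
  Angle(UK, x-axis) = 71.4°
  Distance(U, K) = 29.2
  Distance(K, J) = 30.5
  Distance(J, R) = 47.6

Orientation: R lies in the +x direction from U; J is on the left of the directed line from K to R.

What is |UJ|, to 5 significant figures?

56.250

Checks: |KJ| = 30.50 ✓; |JR| = 47.60 ✓.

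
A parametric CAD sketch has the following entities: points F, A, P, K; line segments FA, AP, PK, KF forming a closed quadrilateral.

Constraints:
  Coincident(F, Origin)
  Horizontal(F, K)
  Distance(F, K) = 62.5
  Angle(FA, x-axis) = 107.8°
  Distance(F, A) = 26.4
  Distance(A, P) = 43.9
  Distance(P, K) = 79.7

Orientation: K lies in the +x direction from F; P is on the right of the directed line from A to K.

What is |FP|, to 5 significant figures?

23.644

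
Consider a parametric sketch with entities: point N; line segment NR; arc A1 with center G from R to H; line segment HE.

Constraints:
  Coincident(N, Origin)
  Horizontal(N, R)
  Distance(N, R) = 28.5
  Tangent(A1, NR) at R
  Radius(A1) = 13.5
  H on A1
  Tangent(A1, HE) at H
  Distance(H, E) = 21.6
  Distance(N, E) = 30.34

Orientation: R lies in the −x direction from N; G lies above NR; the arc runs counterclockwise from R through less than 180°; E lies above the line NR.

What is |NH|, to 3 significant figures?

18.1

Checks: N.y = 0.00, R.y = 0.00 ✓; |GH| = 13.50 ✓; ∠(GH, HE) = 90.00° ✓; |HE| = 21.60 ✓; |NE| = 30.34 ✓.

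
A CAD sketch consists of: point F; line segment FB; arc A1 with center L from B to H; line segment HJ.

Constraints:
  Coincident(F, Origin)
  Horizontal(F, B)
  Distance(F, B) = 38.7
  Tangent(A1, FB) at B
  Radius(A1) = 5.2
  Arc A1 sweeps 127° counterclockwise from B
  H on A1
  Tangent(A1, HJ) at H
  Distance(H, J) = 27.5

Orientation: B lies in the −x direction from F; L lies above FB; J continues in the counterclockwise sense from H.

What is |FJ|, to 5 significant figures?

59.401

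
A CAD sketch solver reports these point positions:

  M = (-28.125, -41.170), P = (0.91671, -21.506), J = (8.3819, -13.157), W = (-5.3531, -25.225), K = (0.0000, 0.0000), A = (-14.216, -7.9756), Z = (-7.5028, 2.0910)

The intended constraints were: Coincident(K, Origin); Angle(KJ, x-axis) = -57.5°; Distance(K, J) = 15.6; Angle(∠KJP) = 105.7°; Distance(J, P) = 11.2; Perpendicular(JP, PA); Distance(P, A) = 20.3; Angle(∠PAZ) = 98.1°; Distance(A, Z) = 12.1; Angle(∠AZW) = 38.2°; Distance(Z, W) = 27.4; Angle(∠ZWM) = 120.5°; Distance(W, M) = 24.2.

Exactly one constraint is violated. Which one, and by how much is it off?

Distance(W, M) = 24.2 — off by 3.60.

K = (0.00, 0.00) ✓; KJ at -57.50° ✓; |KJ| = 15.60 ✓; ∠KJP = 105.7° ✓; |JP| = 11.20 ✓; ∠(JP, PA) = 90.00° ✓; |PA| = 20.30 ✓; ∠PAZ = 98.10° ✓; |AZ| = 12.10 ✓; ∠AZW = 38.20° ✓; |ZW| = 27.40 ✓; ∠ZWM = 120.5° ✓; |WM| = 27.80 ✗.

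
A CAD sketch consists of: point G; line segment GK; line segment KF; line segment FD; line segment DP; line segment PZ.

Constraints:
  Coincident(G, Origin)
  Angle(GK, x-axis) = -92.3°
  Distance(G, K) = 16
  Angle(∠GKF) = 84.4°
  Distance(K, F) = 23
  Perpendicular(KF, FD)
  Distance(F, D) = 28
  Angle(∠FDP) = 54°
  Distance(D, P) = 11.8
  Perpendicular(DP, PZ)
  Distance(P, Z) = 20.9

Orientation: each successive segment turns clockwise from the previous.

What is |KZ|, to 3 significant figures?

26.1

∠FDP = 54.0° gives DP at -43.9° from the x-axis; with |DP| = 11.8, P = (-11.1, 6.73). DP is perpendicular to PZ, so PZ runs at -134°; with |PZ| = 20.9, Z = (-25.6, -8.33). Then |KZ| = |Z − K| = 26.1.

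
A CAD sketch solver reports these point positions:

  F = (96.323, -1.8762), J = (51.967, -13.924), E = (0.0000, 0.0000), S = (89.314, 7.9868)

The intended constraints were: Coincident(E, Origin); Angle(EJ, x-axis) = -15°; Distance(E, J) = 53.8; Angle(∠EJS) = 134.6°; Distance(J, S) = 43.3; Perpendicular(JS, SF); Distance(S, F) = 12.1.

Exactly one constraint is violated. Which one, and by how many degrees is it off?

Perpendicular(JS, SF) — off by 5.00°.

E = (0.00, 0.00) ✓; EJ at -15.00° ✓; |EJ| = 53.80 ✓; ∠EJS = 134.6° ✓; |JS| = 43.30 ✓; ∠(JS, SF) = 85.00° ✗; |SF| = 12.10 ✓.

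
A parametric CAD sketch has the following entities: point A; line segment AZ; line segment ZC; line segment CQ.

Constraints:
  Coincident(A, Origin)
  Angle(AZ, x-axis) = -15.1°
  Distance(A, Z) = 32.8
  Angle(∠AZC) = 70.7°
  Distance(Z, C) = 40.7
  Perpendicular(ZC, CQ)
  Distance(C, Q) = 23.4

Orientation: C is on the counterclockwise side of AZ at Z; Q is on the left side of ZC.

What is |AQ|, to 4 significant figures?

30.80

∠AZC = 70.7°, so ZC runs at -15.1° + (180° − 70.7°) = 94.20° from the x-axis; with |ZC| = 40.7, C = Z + 40.7·(cos 94.20°, sin 94.20°) = (28.69, 32.05). ZC is perpendicular to CQ; with |CQ| = 23.4 on the left of ZC, Q = C + 23.4·(-0.9973, -0.07324) = (5.350, 30.33). Then |AQ| = |Q − A| = 30.80.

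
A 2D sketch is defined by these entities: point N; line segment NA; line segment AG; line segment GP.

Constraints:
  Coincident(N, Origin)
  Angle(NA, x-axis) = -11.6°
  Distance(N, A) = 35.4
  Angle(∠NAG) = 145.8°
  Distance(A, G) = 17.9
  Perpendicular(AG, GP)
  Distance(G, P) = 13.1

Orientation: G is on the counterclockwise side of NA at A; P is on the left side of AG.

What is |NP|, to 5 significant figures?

47.666

N is at the origin; NA runs at -11.6° with length 35.4, so A = 35.4·(cos -11.6°, sin -11.6°) = (34.677, -7.1182). ∠NAG = 145.8°, so AG runs at -11.6° + (180° − 145.8°) = 22.600° from the x-axis; with |AG| = 17.9, G = A + 17.9·(cos 22.600°, sin 22.600°) = (51.202, -0.23927). AG ⟂ GP; with |GP| = 13.1 on the left of AG, P = G + 13.1·(-0.38430, 0.92321) = (46.168, 11.855). Then |NP| = |P − N| = 47.666.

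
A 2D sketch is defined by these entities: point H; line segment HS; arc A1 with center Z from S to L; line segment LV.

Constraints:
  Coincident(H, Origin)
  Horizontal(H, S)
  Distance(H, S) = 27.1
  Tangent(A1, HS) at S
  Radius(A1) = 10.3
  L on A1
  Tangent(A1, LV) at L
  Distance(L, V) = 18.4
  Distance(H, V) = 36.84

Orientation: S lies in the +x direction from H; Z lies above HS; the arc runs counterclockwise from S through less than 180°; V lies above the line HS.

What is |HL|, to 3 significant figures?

38.5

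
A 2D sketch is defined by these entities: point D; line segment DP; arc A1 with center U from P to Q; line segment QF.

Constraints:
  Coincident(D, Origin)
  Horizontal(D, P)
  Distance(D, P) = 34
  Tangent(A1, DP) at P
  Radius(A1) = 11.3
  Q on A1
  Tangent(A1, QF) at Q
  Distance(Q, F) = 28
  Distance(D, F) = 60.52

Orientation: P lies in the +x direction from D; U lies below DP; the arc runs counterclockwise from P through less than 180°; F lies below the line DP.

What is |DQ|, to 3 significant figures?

32.6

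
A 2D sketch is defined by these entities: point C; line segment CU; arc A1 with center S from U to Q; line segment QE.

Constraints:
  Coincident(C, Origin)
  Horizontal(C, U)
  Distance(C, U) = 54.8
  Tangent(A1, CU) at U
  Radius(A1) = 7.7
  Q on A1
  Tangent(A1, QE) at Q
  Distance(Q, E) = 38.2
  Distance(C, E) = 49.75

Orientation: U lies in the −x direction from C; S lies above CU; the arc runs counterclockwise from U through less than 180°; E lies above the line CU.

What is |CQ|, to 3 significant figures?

48.1

C is at the origin; CU is horizontal with |CU| = 54.8 and U on the −x side, so U = (-54.8, 0.00). A1 meets CU tangentially, so SU is at right angles to CU, so S = U + (0, 7.7) = (-54.8, 7.70). Since SQ ⟂ QE (tangency), |SE| = √(7.7² + 38.2²) = 39.0 regardless of where Q sits on A1. So E lies on both circle(C, 49.75) and circle(S, 39.0); the above-CU intersection is E = (-31.2, 38.7). Q is the foot of the tangent from E: Q = (-47.9, 4.35).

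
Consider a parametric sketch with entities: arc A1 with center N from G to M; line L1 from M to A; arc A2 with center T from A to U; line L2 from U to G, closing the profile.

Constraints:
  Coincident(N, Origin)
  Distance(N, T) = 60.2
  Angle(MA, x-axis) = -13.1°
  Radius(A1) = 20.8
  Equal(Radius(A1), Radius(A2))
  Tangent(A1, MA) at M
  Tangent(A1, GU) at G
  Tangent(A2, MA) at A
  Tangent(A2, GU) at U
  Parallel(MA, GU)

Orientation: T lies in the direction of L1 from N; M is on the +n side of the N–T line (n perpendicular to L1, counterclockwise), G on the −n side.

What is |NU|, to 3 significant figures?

63.7

Tangency of A1 to both parallel lines with radius 20.8 puts M and G at N ± 20.8·n: M = (4.71, 20.3), G = (-4.71, -20.3). Equal radii place A and U the same way about T: A = T + 20.8·n = (63.3, 6.61), U = T − 20.8·n = (53.9, -33.9). Then |NU| = |U − N| = 63.7.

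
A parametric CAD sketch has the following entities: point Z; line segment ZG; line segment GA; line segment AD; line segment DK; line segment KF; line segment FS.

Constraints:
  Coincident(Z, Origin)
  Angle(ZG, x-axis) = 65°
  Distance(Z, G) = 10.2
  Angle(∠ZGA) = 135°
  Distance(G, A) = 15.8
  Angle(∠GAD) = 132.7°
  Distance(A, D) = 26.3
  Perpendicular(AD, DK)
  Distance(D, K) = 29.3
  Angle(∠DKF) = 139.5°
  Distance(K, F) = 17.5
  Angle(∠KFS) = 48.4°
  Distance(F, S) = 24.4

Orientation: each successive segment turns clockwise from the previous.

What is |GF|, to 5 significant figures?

40.232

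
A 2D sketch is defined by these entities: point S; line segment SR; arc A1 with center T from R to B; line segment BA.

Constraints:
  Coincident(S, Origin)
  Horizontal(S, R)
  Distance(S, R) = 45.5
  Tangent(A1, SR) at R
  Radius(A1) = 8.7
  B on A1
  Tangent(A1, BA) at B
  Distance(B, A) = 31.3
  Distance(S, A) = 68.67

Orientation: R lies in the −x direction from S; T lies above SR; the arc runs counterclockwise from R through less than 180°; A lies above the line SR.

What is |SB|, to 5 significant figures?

40.732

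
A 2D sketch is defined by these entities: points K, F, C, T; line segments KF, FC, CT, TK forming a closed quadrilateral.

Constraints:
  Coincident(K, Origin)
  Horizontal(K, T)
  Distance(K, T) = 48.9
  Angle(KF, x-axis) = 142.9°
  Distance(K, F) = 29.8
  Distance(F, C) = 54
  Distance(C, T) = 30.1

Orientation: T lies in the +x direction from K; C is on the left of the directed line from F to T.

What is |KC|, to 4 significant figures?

38.01

K is at the origin; KT is horizontal with |KT| = 48.9 and T in +x, so T = (48.9, 0). KF runs at 142.9° with |KF| = 29.8, so F = (-23.77, 17.98). C is determined by |FC| = 54.0 and |CT| = 30.1 together: it lies at the intersection of circle(F, 54.0) and circle(T, 30.1). With |FT| = 74.86, the foot of the radical line on FT is 50.85 from F and the perpendicular offset is √(54.0² − 50.85²) = 18.16. Taking the left-of-FT solution: C = (29.96, 23.39).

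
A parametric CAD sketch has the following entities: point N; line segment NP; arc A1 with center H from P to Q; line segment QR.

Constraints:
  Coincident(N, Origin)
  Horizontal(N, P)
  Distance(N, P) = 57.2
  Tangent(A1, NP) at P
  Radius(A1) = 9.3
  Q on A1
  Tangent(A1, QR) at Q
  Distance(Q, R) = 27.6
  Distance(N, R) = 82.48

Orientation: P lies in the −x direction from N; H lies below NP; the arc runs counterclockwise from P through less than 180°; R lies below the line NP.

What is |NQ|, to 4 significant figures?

66.05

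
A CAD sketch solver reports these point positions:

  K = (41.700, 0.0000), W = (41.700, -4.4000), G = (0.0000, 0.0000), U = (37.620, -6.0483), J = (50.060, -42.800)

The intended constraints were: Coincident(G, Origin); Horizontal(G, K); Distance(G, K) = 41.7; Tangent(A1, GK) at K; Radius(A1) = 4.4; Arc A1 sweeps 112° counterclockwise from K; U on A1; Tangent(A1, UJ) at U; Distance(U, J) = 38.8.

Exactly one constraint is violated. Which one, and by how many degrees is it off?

Tangent(A1, UJ) at U — off by 3.30°.

G = (0.00, 0.00) ✓; G.y = 0.00, K.y = 0.00 ✓; |GK| = 41.70 ✓; ∠(WK, KG) = 90.00° ✓; |WK| = 4.400 ✓; bearing(W→U) − bearing(W→K) = 112.0° ✓; |WU| = 4.400 ✓; ∠(WU, UJ) = 93.30° ✗; |UJ| = 38.80 ✓.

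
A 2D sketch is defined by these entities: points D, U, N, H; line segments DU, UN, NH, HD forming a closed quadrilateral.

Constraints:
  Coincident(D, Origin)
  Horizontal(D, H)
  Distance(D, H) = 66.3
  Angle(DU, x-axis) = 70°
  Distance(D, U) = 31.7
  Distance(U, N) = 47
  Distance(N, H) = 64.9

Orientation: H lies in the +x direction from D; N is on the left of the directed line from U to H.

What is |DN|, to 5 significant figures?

76.518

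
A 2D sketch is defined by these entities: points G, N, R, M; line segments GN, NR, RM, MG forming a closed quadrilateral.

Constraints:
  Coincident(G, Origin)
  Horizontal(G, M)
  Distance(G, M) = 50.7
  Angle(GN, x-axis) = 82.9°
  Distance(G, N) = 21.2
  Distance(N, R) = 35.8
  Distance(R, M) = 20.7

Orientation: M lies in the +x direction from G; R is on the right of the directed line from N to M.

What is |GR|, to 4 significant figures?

30.15

Checks: |NR| = 35.80 ✓; |RM| = 20.70 ✓.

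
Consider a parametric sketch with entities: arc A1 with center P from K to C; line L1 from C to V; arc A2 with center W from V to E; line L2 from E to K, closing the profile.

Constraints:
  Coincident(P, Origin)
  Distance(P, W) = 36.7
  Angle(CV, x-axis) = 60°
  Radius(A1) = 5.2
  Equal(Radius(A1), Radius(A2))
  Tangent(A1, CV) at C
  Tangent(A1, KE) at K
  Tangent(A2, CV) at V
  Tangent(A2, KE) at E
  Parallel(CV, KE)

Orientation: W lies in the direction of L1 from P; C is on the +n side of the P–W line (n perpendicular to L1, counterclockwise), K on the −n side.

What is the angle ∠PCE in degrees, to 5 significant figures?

74.178°

Tangency of A1 to both parallel lines with radius 5.2 puts C and K at P ± 5.2·n: C = (-4.5033, 2.6000), K = (4.5033, -2.6000). Equal radii place V and E the same way about W: V = W + 5.2·n = (13.847, 34.383), E = W − 5.2·n = (22.853, 29.183). Then cos ∠PCE = CP·CE / (|CP||CE|), giving 74.178°.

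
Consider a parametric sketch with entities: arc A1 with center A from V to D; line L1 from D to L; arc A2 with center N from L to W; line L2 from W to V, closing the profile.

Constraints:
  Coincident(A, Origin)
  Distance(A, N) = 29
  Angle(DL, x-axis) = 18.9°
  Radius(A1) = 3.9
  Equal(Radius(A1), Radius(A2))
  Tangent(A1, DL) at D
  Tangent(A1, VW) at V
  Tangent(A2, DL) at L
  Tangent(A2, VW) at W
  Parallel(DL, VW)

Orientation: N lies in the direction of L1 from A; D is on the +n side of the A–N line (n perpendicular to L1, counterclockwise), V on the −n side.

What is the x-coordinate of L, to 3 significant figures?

26.2

Tangency of A1 to both parallel lines with radius 3.9 puts D and V at A ± 3.9·n: D = (-1.26, 3.69), V = (1.26, -3.69). Equal radii place L and W the same way about N: L = N + 3.9·n = (26.2, 13.1), W = N − 3.9·n = (28.7, 5.70). So L.x = 26.2.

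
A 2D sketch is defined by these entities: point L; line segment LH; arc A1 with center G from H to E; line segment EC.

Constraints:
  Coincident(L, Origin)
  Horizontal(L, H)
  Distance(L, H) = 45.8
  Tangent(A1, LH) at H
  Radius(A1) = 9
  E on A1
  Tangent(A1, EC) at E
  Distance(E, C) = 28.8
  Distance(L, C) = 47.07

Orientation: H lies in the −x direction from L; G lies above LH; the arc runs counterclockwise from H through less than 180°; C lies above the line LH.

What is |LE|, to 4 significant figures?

37.68

L is at the origin; L and H share the same y with |LH| = 45.8 and H on the −x side, so H = (-45.80, 0.000). A1 meets LH tangentially, so GH is at right angles to LH, so G = H + (0, 9) = (-45.80, 9.000). Since GE ⟂ EC (tangency), |GC| = √(9.0² + 28.8²) = 30.17 regardless of where E sits on A1. So C lies on both circle(L, 47.07) and circle(G, 30.17); the above-LH intersection is C = (-31.09, 35.34). E is the foot of the tangent from C: E = (-36.99, 7.155).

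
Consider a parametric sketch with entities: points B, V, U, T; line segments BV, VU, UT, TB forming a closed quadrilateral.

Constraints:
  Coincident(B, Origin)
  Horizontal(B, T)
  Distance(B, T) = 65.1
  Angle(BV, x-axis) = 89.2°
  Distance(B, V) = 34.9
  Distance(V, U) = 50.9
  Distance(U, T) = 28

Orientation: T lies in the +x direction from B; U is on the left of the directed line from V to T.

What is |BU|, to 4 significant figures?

55.44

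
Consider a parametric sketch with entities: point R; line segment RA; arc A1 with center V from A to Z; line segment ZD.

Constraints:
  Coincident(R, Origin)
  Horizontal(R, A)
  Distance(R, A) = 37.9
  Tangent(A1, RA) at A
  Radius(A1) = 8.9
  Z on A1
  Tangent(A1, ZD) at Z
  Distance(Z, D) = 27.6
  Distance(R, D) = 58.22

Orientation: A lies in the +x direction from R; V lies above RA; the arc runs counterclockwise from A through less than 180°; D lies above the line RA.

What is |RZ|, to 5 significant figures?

47.735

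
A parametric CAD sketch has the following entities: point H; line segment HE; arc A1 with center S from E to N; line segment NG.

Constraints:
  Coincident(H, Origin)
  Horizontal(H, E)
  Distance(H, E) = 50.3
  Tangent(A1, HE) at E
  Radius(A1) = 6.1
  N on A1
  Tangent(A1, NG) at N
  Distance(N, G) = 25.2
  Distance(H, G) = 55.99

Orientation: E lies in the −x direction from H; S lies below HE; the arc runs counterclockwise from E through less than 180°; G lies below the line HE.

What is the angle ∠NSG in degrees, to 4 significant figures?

76.39°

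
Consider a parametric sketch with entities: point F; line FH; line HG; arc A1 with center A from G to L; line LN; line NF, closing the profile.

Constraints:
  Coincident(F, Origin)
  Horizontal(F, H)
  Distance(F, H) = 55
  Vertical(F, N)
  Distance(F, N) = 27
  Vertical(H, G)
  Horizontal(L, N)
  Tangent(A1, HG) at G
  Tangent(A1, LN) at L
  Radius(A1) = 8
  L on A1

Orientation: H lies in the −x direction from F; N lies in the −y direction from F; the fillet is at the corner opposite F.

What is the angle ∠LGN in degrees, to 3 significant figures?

36.7°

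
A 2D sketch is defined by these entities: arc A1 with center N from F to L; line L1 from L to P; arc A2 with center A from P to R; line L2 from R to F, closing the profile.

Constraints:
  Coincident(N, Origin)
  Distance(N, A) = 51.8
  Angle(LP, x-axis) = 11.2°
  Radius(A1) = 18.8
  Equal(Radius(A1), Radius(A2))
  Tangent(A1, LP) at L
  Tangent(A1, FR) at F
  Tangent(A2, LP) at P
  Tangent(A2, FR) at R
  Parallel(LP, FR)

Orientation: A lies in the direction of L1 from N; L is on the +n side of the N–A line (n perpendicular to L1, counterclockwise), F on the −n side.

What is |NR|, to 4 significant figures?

55.11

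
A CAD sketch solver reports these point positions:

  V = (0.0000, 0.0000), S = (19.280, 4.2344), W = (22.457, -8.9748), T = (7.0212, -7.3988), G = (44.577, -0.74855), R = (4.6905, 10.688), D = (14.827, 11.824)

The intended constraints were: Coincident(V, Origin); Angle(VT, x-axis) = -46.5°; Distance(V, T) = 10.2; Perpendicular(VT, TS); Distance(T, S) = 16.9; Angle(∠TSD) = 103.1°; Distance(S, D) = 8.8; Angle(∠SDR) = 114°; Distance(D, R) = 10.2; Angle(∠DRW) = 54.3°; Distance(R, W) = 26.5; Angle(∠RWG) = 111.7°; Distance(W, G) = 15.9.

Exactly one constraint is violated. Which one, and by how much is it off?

Distance(W, G) = 15.9 — off by 7.70.

V = (0.00, 0.00) ✓; VT at -46.50° ✓; |VT| = 10.20 ✓; ∠(VT, TS) = 90.00° ✓; |TS| = 16.90 ✓; ∠TSD = 103.1° ✓; |SD| = 8.800 ✓; ∠SDR = 114.0° ✓; |DR| = 10.20 ✓; ∠DRW = 54.29° ✓; |RW| = 26.50 ✓; ∠RWG = 111.7° ✓; |WG| = 23.60 ✗.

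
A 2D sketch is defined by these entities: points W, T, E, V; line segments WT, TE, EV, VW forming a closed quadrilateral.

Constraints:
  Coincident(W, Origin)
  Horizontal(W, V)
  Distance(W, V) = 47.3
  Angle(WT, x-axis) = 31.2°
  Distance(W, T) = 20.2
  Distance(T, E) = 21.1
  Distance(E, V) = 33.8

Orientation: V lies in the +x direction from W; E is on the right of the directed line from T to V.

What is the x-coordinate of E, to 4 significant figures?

15.18

Checks: |TE| = 21.10 ✓; |EV| = 33.80 ✓.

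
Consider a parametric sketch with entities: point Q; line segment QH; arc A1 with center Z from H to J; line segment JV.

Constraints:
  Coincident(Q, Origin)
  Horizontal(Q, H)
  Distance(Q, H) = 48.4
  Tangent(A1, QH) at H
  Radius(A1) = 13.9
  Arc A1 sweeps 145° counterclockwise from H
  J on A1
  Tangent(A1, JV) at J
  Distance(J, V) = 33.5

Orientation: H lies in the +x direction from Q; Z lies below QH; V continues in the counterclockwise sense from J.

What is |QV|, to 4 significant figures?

81.16

Q is at the origin; Q and H share the same y with |QH| = 48.4 and H on the +x side, so H = (48.40, 0.000). Tangency of A1 to QH means the radius ZH is perpendicular to QH, so Z = H + (0, -13.9) = (48.40, -13.90). On A1, H sits at bearing 90° from Z; a 145° counterclockwise sweep puts J at bearing 235°, so J = Z + 13.9·(cos 235°, sin 235°) = (40.43, -25.29). A1 meets JV tangentially, so ZJ is at right angles to JV, so JV runs along (−sin 235°, cos 235°); with |JV| = 33.5, V = (67.87, -44.50). Then |QV| = |V − Q| = 81.16.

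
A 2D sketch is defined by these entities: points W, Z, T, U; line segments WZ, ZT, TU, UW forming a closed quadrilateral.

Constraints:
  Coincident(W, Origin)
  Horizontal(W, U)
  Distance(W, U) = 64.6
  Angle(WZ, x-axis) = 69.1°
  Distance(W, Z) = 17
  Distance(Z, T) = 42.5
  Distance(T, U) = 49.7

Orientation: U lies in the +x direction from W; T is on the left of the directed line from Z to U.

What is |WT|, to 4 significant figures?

57.84

Checks: |ZT| = 42.50 ✓; |TU| = 49.70 ✓.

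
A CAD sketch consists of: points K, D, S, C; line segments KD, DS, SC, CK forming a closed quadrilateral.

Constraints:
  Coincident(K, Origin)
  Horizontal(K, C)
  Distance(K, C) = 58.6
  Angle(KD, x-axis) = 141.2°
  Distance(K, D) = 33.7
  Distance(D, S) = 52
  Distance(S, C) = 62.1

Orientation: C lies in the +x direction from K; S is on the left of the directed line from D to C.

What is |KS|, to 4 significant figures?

50.97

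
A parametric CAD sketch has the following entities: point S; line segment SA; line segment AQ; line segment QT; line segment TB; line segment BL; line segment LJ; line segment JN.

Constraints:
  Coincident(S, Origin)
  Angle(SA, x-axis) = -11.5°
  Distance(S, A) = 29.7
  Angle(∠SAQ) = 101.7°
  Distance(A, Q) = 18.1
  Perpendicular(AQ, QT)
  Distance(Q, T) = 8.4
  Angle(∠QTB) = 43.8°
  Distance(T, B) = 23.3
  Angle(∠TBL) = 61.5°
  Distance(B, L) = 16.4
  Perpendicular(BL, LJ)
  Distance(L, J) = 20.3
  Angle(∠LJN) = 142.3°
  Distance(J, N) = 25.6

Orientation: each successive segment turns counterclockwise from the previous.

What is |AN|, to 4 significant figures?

33.32

The perpendicularity gives LJ at right angles to BL, so LJ runs at 141.5°; with |LJ| = 20.3, J = (31.94, 18.05). ∠LJN = 142.3° gives JN at 179.2° from the x-axis; with |JN| = 25.6, N = (6.342, 18.41). Then |AN| = |N − A| = 33.32.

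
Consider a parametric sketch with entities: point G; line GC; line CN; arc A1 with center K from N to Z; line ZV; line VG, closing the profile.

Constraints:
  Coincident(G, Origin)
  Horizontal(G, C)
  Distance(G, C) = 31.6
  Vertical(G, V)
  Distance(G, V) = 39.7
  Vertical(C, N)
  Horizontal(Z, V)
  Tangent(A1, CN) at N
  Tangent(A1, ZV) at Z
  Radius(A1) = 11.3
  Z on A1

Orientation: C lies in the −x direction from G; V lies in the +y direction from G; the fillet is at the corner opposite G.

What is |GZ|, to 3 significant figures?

44.6

G is at the origin; G and C share the same y with |GC| = 31.6 and C on the −x side, so C = (-31.6, 0.00). G and V share the same x with |GV| = 39.7 and V on the +y side, so V = (0.00, 39.7). The virtual corner opposite G is at (-31.6, 39.7). A1 meets CN tangentially, so KN is at right angles to CN and since A1 is tangent to ZV there, KZ ⟂ ZV, with radius 11.3, so the center K sits 11.3 in from both sides at K = (-20.3, 28.4). That places the tangent points at N = (-31.6, 28.4) on CN and Z = (-20.3, 39.7) on ZV. Then |GZ| = |Z − G| = 44.6.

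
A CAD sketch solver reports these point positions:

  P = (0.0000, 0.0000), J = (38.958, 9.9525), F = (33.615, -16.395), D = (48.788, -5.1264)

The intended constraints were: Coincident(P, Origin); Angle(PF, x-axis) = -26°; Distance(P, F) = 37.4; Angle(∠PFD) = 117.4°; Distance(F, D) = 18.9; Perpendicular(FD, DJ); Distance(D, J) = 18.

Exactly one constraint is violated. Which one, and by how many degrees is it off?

Perpendicular(FD, DJ) — off by 3.50°.

P = (0.00, 0.00) ✓; PF at -26.00° ✓; |PF| = 37.40 ✓; ∠PFD = 117.4° ✓; |FD| = 18.90 ✓; ∠(FD, DJ) = 86.50° ✗; |DJ| = 18.00 ✓.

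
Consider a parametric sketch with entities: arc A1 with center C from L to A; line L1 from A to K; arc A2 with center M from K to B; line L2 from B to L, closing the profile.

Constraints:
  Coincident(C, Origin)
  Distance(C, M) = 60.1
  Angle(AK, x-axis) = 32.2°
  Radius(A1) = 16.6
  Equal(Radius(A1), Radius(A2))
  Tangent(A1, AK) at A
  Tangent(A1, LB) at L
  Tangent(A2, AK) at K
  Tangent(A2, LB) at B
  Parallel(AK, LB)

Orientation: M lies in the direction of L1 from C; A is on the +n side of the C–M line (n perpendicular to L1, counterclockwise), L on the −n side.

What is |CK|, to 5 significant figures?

62.350

Tangency of A1 to both parallel lines with radius 16.6 puts A and L at C ± 16.6·n: A = (-8.8457, 14.047), L = (8.8457, -14.047). Equal radii place K and B the same way about M: K = M + 16.6·n = (42.010, 46.073), B = M − 16.6·n = (59.702, 17.979). Then |CK| = |K − C| = 62.350.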